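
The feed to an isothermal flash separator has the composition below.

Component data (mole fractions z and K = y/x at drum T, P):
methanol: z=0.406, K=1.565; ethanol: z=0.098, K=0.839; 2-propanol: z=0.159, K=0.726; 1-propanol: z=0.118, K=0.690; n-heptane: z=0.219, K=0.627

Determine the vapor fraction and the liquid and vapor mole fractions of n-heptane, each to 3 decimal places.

Rachford–Rice: g(ψ) = Σ zᵢ(Kᵢ−1)/(1+ψ(Kᵢ−1)) = 0.
Feasibility: ΣzᵢKᵢ = 1.052, Σzᵢ/Kᵢ = 1.116 — both > 1, two phases present.
Newton–Raphson from ψ = 0.42:
  ψ = 0.420: g = -0.0197, g' = -0.161 → ψ = 0.298
  ψ = 0.298: g = 0.0002, g' = -0.164 → ψ = 0.299
Converged at ψ = 0.299.
Compositions from xᵢ = zᵢ/(1+ψ(Kᵢ−1)), yᵢ = Kᵢxᵢ:
  methanol: x = 0.347, y = 0.544
  ethanol: x = 0.103, y = 0.086
  2-propanol: x = 0.173, y = 0.126
  1-propanol: x = 0.130, y = 0.090
  n-heptane: x = 0.246, y = 0.155

ψ = 0.299, x_n-heptane = 0.246, y_n-heptane = 0.155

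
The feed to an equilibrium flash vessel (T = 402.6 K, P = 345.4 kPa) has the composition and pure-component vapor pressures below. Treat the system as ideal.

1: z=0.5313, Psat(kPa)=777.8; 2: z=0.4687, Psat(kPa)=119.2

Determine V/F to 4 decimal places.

V/F = 0.4369

Raoult's law: Kᵢ = Pᵢˢᵃᵗ/P = Pᵢˢᵃᵗ/345.4.
  K_1 = 777.8/345.4 = 2.251882, K_2 = 119.2/345.4 = 0.345107
Material balance + equilibrium reduce to Σ zᵢ(Kᵢ−1)/(1+V/F(Kᵢ−1)) = 0.
Check two-phase: ΣzᵢKᵢ = 1.3582 > 1 and Σzᵢ/Kᵢ = 1.5941 > 1, so g(0) = 0.3582 > 0 and g(1) = -0.5941 < 0.
Binary case is linear: z₁(K₁−1)(1+V/F(K₂−1)) + z₂(K₂−1)(1+V/F(K₁−1)) = 0
⇒ V/F = [z₁(K₁−1)+z₂(K₂−1)] / [−(K₁−1)(K₂−1)] = 0.35818/0.81985 = 0.4369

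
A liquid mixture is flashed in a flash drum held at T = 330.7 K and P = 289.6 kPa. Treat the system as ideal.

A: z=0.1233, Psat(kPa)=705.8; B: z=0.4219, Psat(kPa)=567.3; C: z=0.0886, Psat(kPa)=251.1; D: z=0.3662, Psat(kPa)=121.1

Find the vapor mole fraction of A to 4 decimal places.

Raoult's law: Kᵢ = Pᵢˢᵃᵗ/P = Pᵢˢᵃᵗ/289.6.
  K_A = 705.8/289.6 = 2.437155, K_B = 567.3/289.6 = 1.958909, K_C = 251.1/289.6 = 0.867058, K_D = 121.1/289.6 = 0.418163
Rachford–Rice: g(ψ) = Σ zᵢ(Kᵢ−1)/(1+ψ(Kᵢ−1)) = 0.
Check two-phase: ΣzᵢKᵢ = 1.3569 > 1 and Σzᵢ/Kᵢ = 1.2439 > 1, so g(0) = 0.3569 > 0 and g(1) = -0.2439 < 0.
Newton iteration, ψ⁰ = 0.5:
  ψ = 0.5000: g = 0.06346, g' = -0.5118 → ψ = 0.6240
  ψ = 0.6240: g = -0.00083, g' = -0.5301 → ψ = 0.6224
Converged at ψ = 0.6224.
Compositions from xᵢ = zᵢ/(1+ψ(Kᵢ−1)), yᵢ = Kᵢxᵢ:
  A: x = 0.0651, y = 0.1586
  B: x = 0.2642, y = 0.5176
  C: x = 0.0966, y = 0.0838
  D: x = 0.5741, y = 0.2401

y_A = 0.1586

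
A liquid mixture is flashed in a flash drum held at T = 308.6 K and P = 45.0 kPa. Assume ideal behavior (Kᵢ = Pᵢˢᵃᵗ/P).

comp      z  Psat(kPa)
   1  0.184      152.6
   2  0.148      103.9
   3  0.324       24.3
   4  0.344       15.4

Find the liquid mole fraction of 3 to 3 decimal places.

x_3 = 0.362

Raoult's law: Kᵢ = Pᵢˢᵃᵗ/P = Pᵢˢᵃᵗ/45.0.
  K_1 = 152.6/45.0 = 3.39111, K_2 = 103.9/45.0 = 2.30889, K_3 = 24.3/45.0 = 0.54000, K_4 = 15.4/45.0 = 0.34222
Material balance + equilibrium reduce to Σ zᵢ(Kᵢ−1)/(1+ψ(Kᵢ−1)) = 0.
Check two-phase: ΣzᵢKᵢ = 1.258 > 1 and Σzᵢ/Kᵢ = 1.724 > 1, so g(0) = 0.258 > 0 and g(1) = -0.724 < 0.
Newton iteration, ψ⁰ = 0.5:
  ψ = 0.500: g = -0.2132, g' = -0.757 → ψ = 0.218
  ψ = 0.218: g = 0.0099, g' = -0.895 → ψ = 0.229
Converged at ψ = 0.229.
Compositions from xᵢ = zᵢ/(1+ψ(Kᵢ−1)), yᵢ = Kᵢxᵢ:
  1: x = 0.119, y = 0.403
  2: x = 0.114, y = 0.263
  3: x = 0.362, y = 0.196
  4: x = 0.405, y = 0.139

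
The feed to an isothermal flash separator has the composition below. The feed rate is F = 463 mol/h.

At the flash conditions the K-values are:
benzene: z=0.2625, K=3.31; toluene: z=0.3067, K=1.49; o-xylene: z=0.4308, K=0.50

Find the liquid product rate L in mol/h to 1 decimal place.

L = 127.6 mol/h

Material balance + equilibrium reduce to Σ zᵢ(Kᵢ−1)/(1+V/F(Kᵢ−1)) = 0.
g(0) = ΣzᵢKᵢ − 1 = 0.5413 and g(1) = 1 − Σzᵢ/Kᵢ = -0.1467, so a root lies in (0, 1).
Newton iteration, V/F⁰ = 0.5:
  V/F = 0.5000: g = 0.11489, g' = -0.5406 → V/F = 0.7125
  V/F = 0.7125: g = 0.00596, g' = -0.5004 → V/F = 0.7244
Converged at V/F = 0.7244.
Then V = V/F·F = 0.7244·463 = 335.4 mol/h and L = F − V = 127.6 mol/h.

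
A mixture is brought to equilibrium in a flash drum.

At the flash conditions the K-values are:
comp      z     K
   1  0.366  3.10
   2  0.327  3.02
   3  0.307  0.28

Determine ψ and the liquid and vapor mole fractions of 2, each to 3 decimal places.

Iterate (Newton) starting at ψ = 0.5:
  ψ = 0.500: g = 0.3582, g' = -1.103 → ψ = 0.825
  ψ = 0.825: g = -0.0151, g' = -1.369 → ψ = 0.814
Converged at ψ = 0.814.
Compositions from xᵢ = zᵢ/(1+ψ(Kᵢ−1)), yᵢ = Kᵢxᵢ:
  1: x = 0.135, y = 0.419
  2: x = 0.124, y = 0.374
  3: x = 0.741, y = 0.208

ψ = 0.814, x_2 = 0.124, y_2 = 0.374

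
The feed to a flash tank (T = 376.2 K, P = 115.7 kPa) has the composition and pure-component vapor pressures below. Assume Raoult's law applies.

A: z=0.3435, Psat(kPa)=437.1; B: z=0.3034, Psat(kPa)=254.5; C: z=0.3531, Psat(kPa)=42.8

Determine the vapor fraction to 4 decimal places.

Raoult's law: Kᵢ = Pᵢˢᵃᵗ/P = Pᵢˢᵃᵗ/115.7.
  K_A = 437.1/115.7 = 3.777874, K_B = 254.5/115.7 = 2.199654, K_C = 42.8/115.7 = 0.369922
Material balance + equilibrium reduce to Σ zᵢ(Kᵢ−1)/(1+ψ(Kᵢ−1)) = 0.
Feasibility: ΣzᵢKᵢ = 2.0957, Σzᵢ/Kᵢ = 1.1834 — both > 1, two phases present.
Newton–Raphson from ψ = 0.5:
  ψ = 0.5000: g = 0.30213, g' = -0.9338 → ψ = 0.8235
  ψ = 0.8235: g = 0.01090, g' = -0.9613 → ψ = 0.8349
  ψ = 0.8349: g = -0.00007, g' = -0.9736 → ψ = 0.8348
Converged at ψ = 0.8348.

ψ = 0.8348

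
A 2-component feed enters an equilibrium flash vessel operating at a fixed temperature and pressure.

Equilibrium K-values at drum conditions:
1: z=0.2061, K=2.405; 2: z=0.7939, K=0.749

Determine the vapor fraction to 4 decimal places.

ψ = 0.2561

Newton iteration, ψ⁰ = 0.55:
  ψ = 0.5500: g = -0.06784, g' = -0.1968 → ψ = 0.2053
  ψ = 0.2053: g = 0.01466, g' = -0.3007 → ψ = 0.2540
  ψ = 0.2540: g = 0.00057, g' = -0.2780 → ψ = 0.2561
Converged at ψ = 0.2561.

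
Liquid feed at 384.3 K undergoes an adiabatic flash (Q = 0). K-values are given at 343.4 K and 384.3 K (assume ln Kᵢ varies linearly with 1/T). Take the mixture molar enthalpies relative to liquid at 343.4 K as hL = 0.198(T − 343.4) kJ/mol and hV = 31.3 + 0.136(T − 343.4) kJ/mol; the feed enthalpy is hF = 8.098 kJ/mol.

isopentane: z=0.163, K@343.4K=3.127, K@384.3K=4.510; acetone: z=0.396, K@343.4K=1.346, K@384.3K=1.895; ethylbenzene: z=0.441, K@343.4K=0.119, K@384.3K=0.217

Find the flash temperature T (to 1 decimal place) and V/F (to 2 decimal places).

T = 354.7 K, V/F = 0.19

Adiabatic flash: solve Rachford–Rice at each trial T, then check hF = ψ·hV(T) + (1−ψ)·hL(T).
  T = 343.4 K: K = (3.127, 1.346, 0.119), RR gives ψ = 0.092, H_out = 2.878 kJ/mol
  T = 384.3 K: K = (4.510, 1.895, 0.217), RR gives ψ = 0.397, H_out = 19.504 kJ/mol
  T = 363.9 K: K = (3.796, 1.613, 0.164), RR gives ψ = 0.262, H_out = 11.922 kJ/mol
  T = 353.6 K: K = (3.453, 1.477, 0.140), RR gives ψ = 0.183, H_out = 7.618 kJ/mol
  T = 358.8 K: K = (3.625, 1.545, 0.152), RR gives ψ = 0.224, H_out = 9.843 kJ/mol
  T = 356.2 K: K = (3.539, 1.511, 0.146), RR gives ψ = 0.204, H_out = 8.745 kJ/mol
  T = 354.9 K: K = (3.496, 1.494, 0.143), RR gives ψ = 0.193, H_out = 8.185 kJ/mol
Linear interpolation between T = 353.6 (H_out = 7.618) and T = 354.9 (H_out = 8.185) on hF = 8.098 gives T ≈ 354.7 K, at which ψ = 0.19.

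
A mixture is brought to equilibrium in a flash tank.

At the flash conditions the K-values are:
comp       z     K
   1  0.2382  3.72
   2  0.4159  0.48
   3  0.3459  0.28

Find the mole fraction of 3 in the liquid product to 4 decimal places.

x_3 = 0.3754

Rachford–Rice: g(ψ) = Σ zᵢ(Kᵢ−1)/(1+ψ(Kᵢ−1)) = 0.
Feasibility: ΣzᵢKᵢ = 1.1826, Σzᵢ/Kᵢ = 2.1658 — both > 1, two phases present.
Newton iteration, ψ⁰ = 0.5:
  ψ = 0.5000: g = -0.40686, g' = -0.9596 → ψ = 0.0760
  ψ = 0.0760: g = 0.04829, g' = -1.5328 → ψ = 0.1075
  ψ = 0.1075: g = 0.00231, g' = -1.3919 → ψ = 0.1092
Converged at ψ = 0.1092.
Compositions from xᵢ = zᵢ/(1+ψ(Kᵢ−1)), yᵢ = Kᵢxᵢ:
  1: x = 0.1837, y = 0.6832
  2: x = 0.4409, y = 0.2116
  3: x = 0.3754, y = 0.1051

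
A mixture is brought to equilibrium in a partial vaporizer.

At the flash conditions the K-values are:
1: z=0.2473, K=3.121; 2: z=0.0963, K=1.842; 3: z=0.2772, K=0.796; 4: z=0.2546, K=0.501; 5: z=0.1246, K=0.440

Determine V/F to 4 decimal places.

V/F = 0.4652

Material balance + equilibrium reduce to Σ zᵢ(Kᵢ−1)/(1+V/F(Kᵢ−1)) = 0.
Check two-phase: ΣzᵢKᵢ = 1.3522 > 1 and Σzᵢ/Kᵢ = 1.2711 > 1, so g(0) = 0.3522 > 0 and g(1) = -0.2711 < 0.
Iterate (Newton) starting at V/F = 0.5:
  V/F = 0.5000: g = -0.01754, g' = -0.4981 → V/F = 0.4648
  V/F = 0.4648: g = 0.00021, g' = -0.5103 → V/F = 0.4652
Converged at V/F = 0.4652.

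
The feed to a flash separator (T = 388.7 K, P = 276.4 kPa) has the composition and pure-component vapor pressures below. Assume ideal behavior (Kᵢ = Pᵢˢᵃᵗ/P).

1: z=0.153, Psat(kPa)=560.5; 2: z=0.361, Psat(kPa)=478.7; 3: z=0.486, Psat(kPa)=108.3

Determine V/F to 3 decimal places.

V/F = 0.250

Raoult's law: Kᵢ = Pᵢˢᵃᵗ/P = Pᵢˢᵃᵗ/276.4.
  K_1 = 560.5/276.4 = 2.02786, K_2 = 478.7/276.4 = 1.73191, K_3 = 108.3/276.4 = 0.39182
Newton iteration, V/F⁰ = 0.5:
  V/F = 0.500: g = -0.1274, g' = -0.545 → V/F = 0.266
  V/F = 0.266: g = -0.0081, g' = -0.491 → V/F = 0.250
Converged at V/F = 0.250.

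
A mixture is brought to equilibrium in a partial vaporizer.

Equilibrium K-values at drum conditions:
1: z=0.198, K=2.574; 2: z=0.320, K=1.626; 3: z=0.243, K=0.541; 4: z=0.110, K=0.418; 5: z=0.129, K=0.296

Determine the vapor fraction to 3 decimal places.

Rachford–Rice: g(ψ) = Σ zᵢ(Kᵢ−1)/(1+ψ(Kᵢ−1)) = 0.
Check two-phase: ΣzᵢKᵢ = 1.246 > 1 and Σzᵢ/Kᵢ = 1.422 > 1, so g(0) = 0.246 > 0 and g(1) = -0.422 < 0.
Newton iteration, ψ⁰ = 0.64:
  ψ = 0.640: g = -0.1270, g' = -0.595 → ψ = 0.427
  ψ = 0.427: g = -0.0091, g' = -0.529 → ψ = 0.409
Converged at ψ = 0.409.

ψ = 0.409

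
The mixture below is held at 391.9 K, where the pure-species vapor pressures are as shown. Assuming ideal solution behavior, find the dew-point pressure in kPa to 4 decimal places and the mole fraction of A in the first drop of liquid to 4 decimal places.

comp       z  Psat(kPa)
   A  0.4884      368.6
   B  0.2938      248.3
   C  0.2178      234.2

Pdew = 290.8470 kPa, x_A = 0.3854

At the dew point ψ → 1, so Σzᵢ/Kᵢ = 1 with Kᵢ = Pᵢˢᵃᵗ/P ⇒ 1/P = Σzᵢ/Pᵢˢᵃᵗ.
1/P = 0.4884/368.6 + 0.2938/248.3 + 0.2178/234.2 = 0.0034382 ⇒ P = 290.8470 kPa
xᵢ = zᵢP/Pᵢˢᵃᵗ ⇒ x_A = 0.4884·290.8470/368.6 = 0.3854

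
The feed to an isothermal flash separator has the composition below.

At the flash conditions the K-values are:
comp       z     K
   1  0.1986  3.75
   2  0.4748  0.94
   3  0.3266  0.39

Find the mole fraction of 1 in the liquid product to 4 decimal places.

Newton–Raphson from ψ = 0.5:
  ψ = 0.5000: g = -0.08607, g' = -0.5197 → ψ = 0.3344
  ψ = 0.3344: g = 0.00517, g' = -0.6012 → ψ = 0.3430
Converged at ψ = 0.3430.
Compositions from xᵢ = zᵢ/(1+ψ(Kᵢ−1)), yᵢ = Kᵢxᵢ:
  1: x = 0.1022, y = 0.3832
  2: x = 0.4848, y = 0.4557
  3: x = 0.4130, y = 0.1611

x_1 = 0.1022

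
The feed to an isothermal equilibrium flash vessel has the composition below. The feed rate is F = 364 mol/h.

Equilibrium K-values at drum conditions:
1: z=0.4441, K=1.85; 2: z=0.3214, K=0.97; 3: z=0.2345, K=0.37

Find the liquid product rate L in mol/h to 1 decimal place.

Material balance + equilibrium reduce to Σ zᵢ(Kᵢ−1)/(1+β(Kᵢ−1)) = 0.
Check two-phase: ΣzᵢKᵢ = 1.2201 > 1 and Σzᵢ/Kᵢ = 1.2052 > 1, so g(0) = 0.2201 > 0 and g(1) = -0.2052 < 0.
Newton iteration, β⁰ = 0.5:
  β = 0.5000: g = 0.03944, g' = -0.3567 → β = 0.6106
  β = 0.6106: g = -0.00140, g' = -0.3852 → β = 0.6069
Converged at β = 0.6069.
Then V = β·F = 0.6069·364 = 220.9 mol/h and L = F − V = 143.1 mol/h.

L = 143.1 mol/h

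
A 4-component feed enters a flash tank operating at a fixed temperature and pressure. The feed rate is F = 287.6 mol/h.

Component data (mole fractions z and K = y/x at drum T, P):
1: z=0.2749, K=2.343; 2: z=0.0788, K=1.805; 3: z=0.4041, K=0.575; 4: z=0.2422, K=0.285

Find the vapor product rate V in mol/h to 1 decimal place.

Rachford–Rice: g(ψ) = Σ zᵢ(Kᵢ−1)/(1+ψ(Kᵢ−1)) = 0.
Check two-phase: ΣzᵢKᵢ = 1.0877 > 1 and Σzᵢ/Kᵢ = 1.7136 > 1, so g(0) = 0.0877 > 0 and g(1) = -0.7136 < 0.
Newton–Raphson from ψ = 0.66:
  ψ = 0.6600: g = -0.32948, g' = -0.7461 → ψ = 0.2184
  ψ = 0.2184: g = -0.05512, g' = -0.5959 → ψ = 0.1259
  ψ = 0.1259: g = 0.00163, g' = -0.6359 → ψ = 0.1285
Converged at ψ = 0.1285.
Then V = ψ·F = 0.1285·287.6 = 36.9 mol/h and L = F − V = 250.7 mol/h.

V = 36.9 mol/h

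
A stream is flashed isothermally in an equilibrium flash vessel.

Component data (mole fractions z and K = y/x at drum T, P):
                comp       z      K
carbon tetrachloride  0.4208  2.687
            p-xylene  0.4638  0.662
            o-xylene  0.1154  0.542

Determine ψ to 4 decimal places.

Rachford–Rice: g(ψ) = Σ zᵢ(Kᵢ−1)/(1+ψ(Kᵢ−1)) = 0.
g(0) = ΣzᵢKᵢ − 1 = 0.5003 and g(1) = 1 − Σzᵢ/Kᵢ = -0.0701, so a root lies in (0, 1).
Newton iteration, ψ⁰ = 0.39:
  ψ = 0.3900: g = 0.18326, g' = -0.5419 → ψ = 0.7282
  ψ = 0.7282: g = 0.03130, g' = -0.3889 → ψ = 0.8087
  ψ = 0.8087: g = 0.00058, g' = -0.3757 → ψ = 0.8102
Converged at ψ = 0.8102.

ψ = 0.8102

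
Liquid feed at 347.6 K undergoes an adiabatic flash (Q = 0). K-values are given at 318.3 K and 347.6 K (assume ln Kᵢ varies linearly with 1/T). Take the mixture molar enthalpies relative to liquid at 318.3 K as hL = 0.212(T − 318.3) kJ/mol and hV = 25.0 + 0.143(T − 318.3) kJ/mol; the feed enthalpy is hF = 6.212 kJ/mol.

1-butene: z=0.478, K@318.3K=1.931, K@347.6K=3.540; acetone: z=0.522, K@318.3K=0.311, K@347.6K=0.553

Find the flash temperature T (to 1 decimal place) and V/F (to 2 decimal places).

T = 321.3 K, V/F = 0.22

Adiabatic flash: solve Rachford–Rice at each trial T, then check hF = ψ·hV(T) + (1−ψ)·hL(T).
  T = 318.3 K: K = (1.931, 0.311), RR gives ψ = 0.133, H_out = 3.327 kJ/mol
  T = 347.6 K: K = (3.540, 0.553), RR gives ψ = 0.864, H_out = 26.061 kJ/mol
  T = 333.0 K: K = (2.652, 0.420), RR gives ψ = 0.509, H_out = 15.320 kJ/mol
  T = 325.6 K: K = (2.269, 0.362), RR gives ψ = 0.338, H_out = 9.835 kJ/mol
  T = 322.0 K: K = (2.097, 0.336), RR gives ψ = 0.245, H_out = 6.837 kJ/mol
  T = 320.1 K: K = (2.011, 0.323), RR gives ψ = 0.190, H_out = 5.102 kJ/mol
Linear interpolation between T = 320.1 (H_out = 5.102) and T = 322.0 (H_out = 6.837) on hF = 6.212 gives T ≈ 321.3 K, at which ψ = 0.22.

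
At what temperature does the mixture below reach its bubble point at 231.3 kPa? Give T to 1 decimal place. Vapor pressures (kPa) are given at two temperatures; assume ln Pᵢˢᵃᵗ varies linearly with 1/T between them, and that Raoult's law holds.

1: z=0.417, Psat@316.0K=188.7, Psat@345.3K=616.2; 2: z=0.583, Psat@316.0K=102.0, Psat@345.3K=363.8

Bubble-point temperature: ΣzᵢPᵢˢᵃᵗ(T) = P. Interpolate ln Pᵢˢᵃᵗ = aᵢ + bᵢ/T.
  T = 316.0 K: ΣzᵢPᵢˢᵃᵗ = 138.15 kPa
  T = 345.3 K: ΣzᵢPᵢˢᵃᵗ = 469.05 kPa
  T = 330.6 K: ΣzᵢPᵢˢᵃᵗ = 260.94 kPa
  T = 323.3 K: ΣzᵢPᵢˢᵃᵗ = 191.22 kPa
  T = 327.0 K: ΣzᵢPᵢˢᵃᵗ = 224.24 kPa
  T = 328.8 K: ΣzᵢPᵢˢᵃᵗ = 242.00 kPa
Interpolating between 327.0 K and 328.8 K gives T ≈ 327.7 K.

T = 327.7 K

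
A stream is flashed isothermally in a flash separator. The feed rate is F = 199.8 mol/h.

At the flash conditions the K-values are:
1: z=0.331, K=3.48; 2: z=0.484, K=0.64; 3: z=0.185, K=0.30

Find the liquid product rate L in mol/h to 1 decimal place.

L = 112.3 mol/h

Material balance + equilibrium reduce to Σ zᵢ(Kᵢ−1)/(1+ψ(Kᵢ−1)) = 0.
g(0) = ΣzᵢKᵢ − 1 = 0.517 and g(1) = 1 − Σzᵢ/Kᵢ = -0.468, so a root lies in (0, 1).
Iterate (Newton) starting at ψ = 0.56:
  ψ = 0.560: g = -0.0876, g' = -0.700 → ψ = 0.435
  ψ = 0.435: g = 0.0021, g' = -0.747 → ψ = 0.438
Converged at ψ = 0.438.
Then V = ψ·F = 0.4378·199.8 = 87.5 mol/h and L = F − V = 112.3 mol/h.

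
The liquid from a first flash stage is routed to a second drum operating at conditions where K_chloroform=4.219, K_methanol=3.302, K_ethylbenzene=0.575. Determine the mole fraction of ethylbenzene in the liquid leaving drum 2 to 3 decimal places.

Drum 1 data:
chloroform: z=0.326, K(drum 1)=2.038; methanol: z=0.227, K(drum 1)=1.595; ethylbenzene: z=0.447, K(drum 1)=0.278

Drum 1:
Newton–Raphson from ψ₁ = 0.61:
  ψ₁ = 0.610: g = -0.2704, g' = -0.919 → ψ₁ = 0.316
  ψ₁ = 0.316: g = -0.0495, g' = -0.647 → ψ₁ = 0.239
  ψ₁ = 0.239: g = -0.0009, g' = -0.627 → ψ₁ = 0.238
Converged at ψ₁ = 0.238.
Drum-1 compositions:
  chloroform: x = 0.261, y = 0.533
  methanol: x = 0.199, y = 0.317
  ethylbenzene: x = 0.540, y = 0.150
Drum-2 feed = drum-1 liquid: z₂ = (0.2614, 0.1988, 0.5397).
Drum 2:
Material balance + equilibrium reduce to Σ zᵢ(Kᵢ−1)/(1+ψ₂(Kᵢ−1)) = 0.
Check two-phase: ΣzᵢKᵢ = 2.070 > 1 and Σzᵢ/Kᵢ = 1.061 > 1, so g(0) = 1.070 > 0 and g(1) = -0.061 < 0.
Newton–Raphson from ψ₂ = 0.52:
  ψ₂ = 0.520: g = 0.2286, g' = -0.758 → ψ₂ = 0.822
  ψ₂ = 0.822: g = 0.0367, g' = -0.560 → ψ₂ = 0.887
  ψ₂ = 0.887: g = 0.0005, g' = -0.547 → ψ₂ = 0.888
Converged at ψ₂ = 0.888.
  chloroform: x = 0.068, y = 0.286
  methanol: x = 0.065, y = 0.216
  ethylbenzene: x = 0.867, y = 0.498

x_ethylbenzene (drum 2) = 0.867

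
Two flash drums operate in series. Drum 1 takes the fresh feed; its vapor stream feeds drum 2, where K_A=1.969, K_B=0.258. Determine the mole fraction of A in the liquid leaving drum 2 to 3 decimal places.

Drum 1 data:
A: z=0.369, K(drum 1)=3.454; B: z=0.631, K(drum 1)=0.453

Drum 1:
Binary case is linear: z₁(K₁−1)(1+ψ₁(K₂−1)) + z₂(K₂−1)(1+ψ₁(K₁−1)) = 0
⇒ ψ₁ = [z₁(K₁−1)+z₂(K₂−1)] / [−(K₁−1)(K₂−1)] = 0.5604/1.3423 = 0.417
Drum-1 compositions:
  A: x = 0.182, y = 0.630
  B: x = 0.818, y = 0.370
Drum-2 feed = drum-1 vapor: z₂ = (0.6296, 0.3704).
Drum 2:
Rachford–Rice: g(ψ₂) = Σ zᵢ(Kᵢ−1)/(1+ψ₂(Kᵢ−1)) = 0.
g(0) = ΣzᵢKᵢ − 1 = 0.335 and g(1) = 1 − Σzᵢ/Kᵢ = -0.756, so a root lies in (0, 1).
Binary case is linear: z₁(K₁−1)(1+ψ₂(K₂−1)) + z₂(K₂−1)(1+ψ₂(K₁−1)) = 0
⇒ ψ₂ = [z₁(K₁−1)+z₂(K₂−1)] / [−(K₁−1)(K₂−1)] = 0.3352/0.7190 = 0.466
  A: x = 0.434, y = 0.854
  B: x = 0.566, y = 0.146

x_A (drum 2) = 0.434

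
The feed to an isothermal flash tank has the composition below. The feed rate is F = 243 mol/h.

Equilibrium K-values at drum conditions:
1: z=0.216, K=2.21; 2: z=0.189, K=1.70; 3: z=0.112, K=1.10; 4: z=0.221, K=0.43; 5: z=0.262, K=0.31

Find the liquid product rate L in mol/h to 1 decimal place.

L = 200.9 mol/h

Newton–Raphson from β = 0.5:
  β = 0.500: g = -0.1807, g' = -0.606 → β = 0.202
  β = 0.202: g = -0.0154, g' = -0.537 → β = 0.173
Converged at β = 0.173.
Then V = β·F = 0.1732·243 = 42.1 mol/h and L = F − V = 200.9 mol/h.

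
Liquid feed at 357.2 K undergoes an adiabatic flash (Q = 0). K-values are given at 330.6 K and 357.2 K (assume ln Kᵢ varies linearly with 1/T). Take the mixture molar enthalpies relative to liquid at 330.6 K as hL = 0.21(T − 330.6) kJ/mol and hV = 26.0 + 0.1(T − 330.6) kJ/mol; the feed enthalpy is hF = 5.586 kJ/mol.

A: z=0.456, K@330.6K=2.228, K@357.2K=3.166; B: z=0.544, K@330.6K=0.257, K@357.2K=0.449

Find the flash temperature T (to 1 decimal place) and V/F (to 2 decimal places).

T = 332.5 K, V/F = 0.20

Adiabatic flash: solve Rachford–Rice at each trial T, then check hF = ψ·hV(T) + (1−ψ)·hL(T).
  T = 330.6 K: K = (2.228, 0.257), RR gives ψ = 0.171, H_out = 4.439 kJ/mol
  T = 357.2 K: K = (3.166, 0.449), RR gives ψ = 0.576, H_out = 18.887 kJ/mol
  T = 343.9 K: K = (2.674, 0.343), RR gives ψ = 0.369, H_out = 11.859 kJ/mol
  T = 337.2 K: K = (2.444, 0.298), RR gives ψ = 0.272, H_out = 8.269 kJ/mol
  T = 333.9 K: K = (2.334, 0.277), RR gives ψ = 0.223, H_out = 6.405 kJ/mol
  T = 332.2 K: K = (2.279, 0.266), RR gives ψ = 0.196, H_out = 5.407 kJ/mol
Linear interpolation between T = 332.2 (H_out = 5.407) and T = 333.9 (H_out = 6.405) on hF = 5.586 gives T ≈ 332.5 K, at which ψ = 0.20.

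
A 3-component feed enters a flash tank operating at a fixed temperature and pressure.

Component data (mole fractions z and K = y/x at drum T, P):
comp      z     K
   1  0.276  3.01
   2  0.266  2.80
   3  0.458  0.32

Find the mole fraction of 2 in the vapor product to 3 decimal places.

Iterate (Newton) starting at ψ = 0.5:
  ψ = 0.500: g = 0.0568, g' = -1.002 → ψ = 0.557
Converged at ψ = 0.557.
Compositions from xᵢ = zᵢ/(1+ψ(Kᵢ−1)), yᵢ = Kᵢxᵢ:
  1: x = 0.130, y = 0.392
  2: x = 0.133, y = 0.372
  3: x = 0.737, y = 0.236

y_2 = 0.372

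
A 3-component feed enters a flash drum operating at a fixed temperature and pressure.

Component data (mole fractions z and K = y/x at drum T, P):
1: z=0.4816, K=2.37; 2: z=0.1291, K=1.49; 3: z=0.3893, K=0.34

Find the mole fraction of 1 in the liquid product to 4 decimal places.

Newton–Raphson from V/F = 0.5:
  V/F = 0.5000: g = 0.05889, g' = -0.7161 → V/F = 0.5822
  V/F = 0.5822: g = -0.00105, g' = -0.7458 → V/F = 0.5808
Converged at V/F = 0.5808.
Compositions from xᵢ = zᵢ/(1+V/F(Kᵢ−1)), yᵢ = Kᵢxᵢ:
  1: x = 0.2682, y = 0.6356
  2: x = 0.1005, y = 0.1497
  3: x = 0.6313, y = 0.2146

x_1 = 0.2682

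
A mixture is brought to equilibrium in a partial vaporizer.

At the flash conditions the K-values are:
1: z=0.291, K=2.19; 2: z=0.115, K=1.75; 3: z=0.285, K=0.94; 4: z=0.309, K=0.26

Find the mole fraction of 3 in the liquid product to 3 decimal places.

x_3 = 0.291

Material balance + equilibrium reduce to Σ zᵢ(Kᵢ−1)/(1+ψ(Kᵢ−1)) = 0.
Feasibility: ΣzᵢKᵢ = 1.187, Σzᵢ/Kᵢ = 1.690 — both > 1, two phases present.
Iterate (Newton) starting at ψ = 0.5:
  ψ = 0.500: g = -0.1007, g' = -0.624 → ψ = 0.338
  ψ = 0.338: g = -0.0069, g' = -0.553 → ψ = 0.326
Converged at ψ = 0.326.
Compositions from xᵢ = zᵢ/(1+ψ(Kᵢ−1)), yᵢ = Kᵢxᵢ:
  1: x = 0.210, y = 0.459
  2: x = 0.092, y = 0.162
  3: x = 0.291, y = 0.273
  4: x = 0.407, y = 0.106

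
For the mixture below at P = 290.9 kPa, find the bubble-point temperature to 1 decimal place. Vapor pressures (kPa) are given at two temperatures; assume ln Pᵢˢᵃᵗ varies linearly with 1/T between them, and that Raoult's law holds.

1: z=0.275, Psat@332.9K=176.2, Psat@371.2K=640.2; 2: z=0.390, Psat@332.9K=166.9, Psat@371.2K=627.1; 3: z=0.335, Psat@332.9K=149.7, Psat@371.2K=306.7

Bubble-point temperature: ΣzᵢPᵢˢᵃᵗ(T) = P. Interpolate ln Pᵢˢᵃᵗ = aᵢ + bᵢ/T.
  T = 332.9 K: ΣzᵢPᵢˢᵃᵗ = 163.70 kPa
  T = 371.2 K: ΣzᵢPᵢˢᵃᵗ = 523.37 kPa
  T = 352.0 K: ΣzᵢPᵢˢᵃᵗ = 299.20 kPa
  T = 342.4 K: ΣzᵢPᵢˢᵃᵗ = 222.29 kPa
  T = 347.2 K: ΣzᵢPᵢˢᵃᵗ = 258.28 kPa
  T = 349.6 K: ΣzᵢPᵢˢᵃᵗ = 278.09 kPa
Interpolating between 349.6 K and 352.0 K gives T ≈ 351.1 K.

T = 351.1 K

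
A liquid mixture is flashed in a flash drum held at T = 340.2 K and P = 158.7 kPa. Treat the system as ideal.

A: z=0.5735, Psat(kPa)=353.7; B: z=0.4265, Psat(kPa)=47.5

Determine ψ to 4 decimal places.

ψ = 0.4714

Raoult's law: Kᵢ = Pᵢˢᵃᵗ/P = Pᵢˢᵃᵗ/158.7.
  K_A = 353.7/158.7 = 2.228733, K_B = 47.5/158.7 = 0.299307
Let ψ = V/F and solve Σ zᵢ(Kᵢ−1)/(1+ψ(Kᵢ−1)) = 0.
Check two-phase: ΣzᵢKᵢ = 1.4058 > 1 and Σzᵢ/Kᵢ = 1.6823 > 1, so g(0) = 0.4058 > 0 and g(1) = -0.6823 < 0.
Binary case is linear: z₁(K₁−1)(1+ψ(K₂−1)) + z₂(K₂−1)(1+ψ(K₁−1)) = 0
⇒ ψ = [z₁(K₁−1)+z₂(K₂−1)] / [−(K₁−1)(K₂−1)] = 0.40583/0.86097 = 0.4714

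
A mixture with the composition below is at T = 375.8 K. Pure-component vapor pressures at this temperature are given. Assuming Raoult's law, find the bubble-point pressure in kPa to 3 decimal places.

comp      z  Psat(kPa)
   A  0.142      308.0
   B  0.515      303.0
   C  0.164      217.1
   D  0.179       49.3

At the bubble point ψ → 0, so ΣzᵢKᵢ = 1 with Kᵢ = Pᵢˢᵃᵗ/P ⇒ P = ΣzᵢPᵢˢᵃᵗ.
P = 0.142·308.0 + 0.515·303.0 + 0.164·217.1 + 0.179·49.3 = 244.210 kPa

Pbub = 244.210 kPa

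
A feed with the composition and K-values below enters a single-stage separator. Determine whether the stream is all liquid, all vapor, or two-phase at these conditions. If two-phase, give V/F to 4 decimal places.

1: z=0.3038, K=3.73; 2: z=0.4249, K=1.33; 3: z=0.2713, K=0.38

ΣzᵢKᵢ = 1.8014; Σzᵢ/Kᵢ = 1.1149.
Both exceed 1, so a two-phase solution exists.
Let ψ = V/F and solve Σ zᵢ(Kᵢ−1)/(1+ψ(Kᵢ−1)) = 0.
Iterate (Newton) starting at ψ = 0.5:
  ψ = 0.5000: g = 0.22727, g' = -0.6579 → ψ = 0.8454
  ψ = 0.8454: g = 0.00686, g' = -0.6958 → ψ = 0.8553
  ψ = 0.8553: g = -0.00004, g' = -0.7044 → ψ = 0.8552
Converged at ψ = 0.8552.

two-phase, V/F = 0.8552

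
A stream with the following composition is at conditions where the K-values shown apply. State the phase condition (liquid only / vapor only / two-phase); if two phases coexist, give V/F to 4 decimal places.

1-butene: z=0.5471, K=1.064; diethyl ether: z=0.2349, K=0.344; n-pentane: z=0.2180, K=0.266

ΣzᵢKᵢ = 0.7209; Σzᵢ/Kᵢ = 2.0166.
Since ΣzᵢKᵢ < 1 the mixture is below its bubble point — single liquid phase.

liquid only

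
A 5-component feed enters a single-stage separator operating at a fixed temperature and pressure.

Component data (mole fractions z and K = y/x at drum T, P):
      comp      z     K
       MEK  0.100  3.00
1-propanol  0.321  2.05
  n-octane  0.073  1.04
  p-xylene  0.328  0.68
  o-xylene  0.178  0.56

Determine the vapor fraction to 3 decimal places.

ψ = 0.803

Rachford–Rice: g(ψ) = Σ zᵢ(Kᵢ−1)/(1+ψ(Kᵢ−1)) = 0.
Check two-phase: ΣzᵢKᵢ = 1.357 > 1 and Σzᵢ/Kᵢ = 1.060 > 1, so g(0) = 0.357 > 0 and g(1) = -0.060 < 0.
Iterate (Newton) starting at ψ = 0.5:
  ψ = 0.500: g = 0.0985, g' = -0.357 → ψ = 0.776
  ψ = 0.776: g = 0.0083, g' = -0.308 → ψ = 0.803
Converged at ψ = 0.803.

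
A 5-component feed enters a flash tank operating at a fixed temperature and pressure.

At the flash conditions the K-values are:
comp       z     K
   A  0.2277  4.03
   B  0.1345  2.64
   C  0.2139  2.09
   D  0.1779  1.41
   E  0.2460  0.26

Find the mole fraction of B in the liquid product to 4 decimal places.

x_B = 0.0571

Rachford–Rice: g(ψ) = Σ zᵢ(Kᵢ−1)/(1+ψ(Kᵢ−1)) = 0.
g(0) = ΣzᵢKᵢ − 1 = 1.0346 and g(1) = 1 − Σzᵢ/Kᵢ = -0.2821, so a root lies in (0, 1).
Iterate (Newton) starting at ψ = 0.63:
  ψ = 0.6300: g = 0.20084, g' = -0.9155 → ψ = 0.8494
  ψ = 0.8494: g = -0.02964, g' = -1.2881 → ψ = 0.8264
  ψ = 0.8264: g = -0.00086, g' = -1.2150 → ψ = 0.8256
Converged at ψ = 0.8256.
Compositions from xᵢ = zᵢ/(1+ψ(Kᵢ−1)), yᵢ = Kᵢxᵢ:
  A: x = 0.0650, y = 0.2621
  B: x = 0.0571, y = 0.1508
  C: x = 0.1126, y = 0.2353
  D: x = 0.1329, y = 0.1874
  E: x = 0.6323, y = 0.1644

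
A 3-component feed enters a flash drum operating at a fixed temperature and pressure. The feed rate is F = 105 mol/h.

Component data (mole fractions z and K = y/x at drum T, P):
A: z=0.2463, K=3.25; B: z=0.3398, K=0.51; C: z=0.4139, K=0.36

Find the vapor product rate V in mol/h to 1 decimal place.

V = 10.0 mol/h

Material balance + equilibrium reduce to Σ zᵢ(Kᵢ−1)/(1+ψ(Kᵢ−1)) = 0.
g(0) = ΣzᵢKᵢ − 1 = 0.1228 and g(1) = 1 − Σzᵢ/Kᵢ = -0.8918, so a root lies in (0, 1).
Iterate (Newton) starting at ψ = 0.5:
  ψ = 0.5000: g = -0.34930, g' = -0.7859 → ψ = 0.0555
  ψ = 0.0555: g = 0.04679, g' = -1.2537 → ψ = 0.0929
  ψ = 0.0929: g = 0.00232, g' = -1.1343 → ψ = 0.0949
Converged at ψ = 0.0949.
Then V = ψ·F = 0.0949·105 = 10.0 mol/h and L = F − V = 95.0 mol/h.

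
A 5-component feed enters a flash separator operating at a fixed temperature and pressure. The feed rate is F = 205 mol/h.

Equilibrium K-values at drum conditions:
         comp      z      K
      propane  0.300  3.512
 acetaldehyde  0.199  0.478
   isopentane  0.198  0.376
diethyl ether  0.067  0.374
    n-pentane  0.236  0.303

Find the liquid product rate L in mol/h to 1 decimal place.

Rachford–Rice: g(V/F) = Σ zᵢ(Kᵢ−1)/(1+V/F(Kᵢ−1)) = 0.
g(0) = ΣzᵢKᵢ − 1 = 0.320 and g(1) = 1 − Σzᵢ/Kᵢ = -0.986, so a root lies in (0, 1).
Newton iteration, V/F⁰ = 0.62:
  V/F = 0.620: g = -0.4186, g' = -1.039 → V/F = 0.217
  V/F = 0.217: g = -0.0146, g' = -1.159 → V/F = 0.204
  V/F = 0.204: g = 0.0002, g' = -1.186 → V/F = 0.205
Converged at V/F = 0.205.
Then V = V/F·F = 0.2045·205 = 41.9 mol/h and L = F − V = 163.1 mol/h.

L = 163.1 mol/h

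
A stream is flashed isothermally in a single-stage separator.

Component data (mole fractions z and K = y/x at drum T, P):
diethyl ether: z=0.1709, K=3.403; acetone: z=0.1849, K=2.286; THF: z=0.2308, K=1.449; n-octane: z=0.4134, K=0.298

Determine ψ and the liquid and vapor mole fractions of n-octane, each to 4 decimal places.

ψ = 0.4621, x_n-octane = 0.6119, y_n-octane = 0.1823

Let ψ = V/F and solve Σ zᵢ(Kᵢ−1)/(1+ψ(Kᵢ−1)) = 0.
Feasibility: ΣzᵢKᵢ = 1.4619, Σzᵢ/Kᵢ = 1.6776 — both > 1, two phases present.
Newton iteration, ψ⁰ = 0.5:
  ψ = 0.5000: g = -0.03126, g' = -0.8316 → ψ = 0.4624
  ψ = 0.4624: g = -0.00024, g' = -0.8202 → ψ = 0.4621
Converged at ψ = 0.4621.
Compositions from xᵢ = zᵢ/(1+ψ(Kᵢ−1)), yᵢ = Kᵢxᵢ:
  diethyl ether: x = 0.0810, y = 0.2756
  acetone: x = 0.1160, y = 0.2651
  THF: x = 0.1911, y = 0.2770
  n-octane: x = 0.6119, y = 0.1823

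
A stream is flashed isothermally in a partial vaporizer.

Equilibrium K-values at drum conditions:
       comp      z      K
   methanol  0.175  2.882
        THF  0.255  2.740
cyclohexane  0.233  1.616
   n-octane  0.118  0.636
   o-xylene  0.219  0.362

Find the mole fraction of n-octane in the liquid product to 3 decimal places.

x_n-octane = 0.175

Newton iteration, β⁰ = 0.5:
  β = 0.500: g = 0.2590, g' = -0.653 → β = 0.897
  β = 0.897: g = -0.0021, g' = -0.762 → β = 0.894
Converged at β = 0.894.
Compositions from xᵢ = zᵢ/(1+β(Kᵢ−1)), yᵢ = Kᵢxᵢ:
  methanol: x = 0.065, y = 0.188
  THF: x = 0.100, y = 0.273
  cyclohexane: x = 0.150, y = 0.243
  n-octane: x = 0.175, y = 0.111
  o-xylene: x = 0.510, y = 0.185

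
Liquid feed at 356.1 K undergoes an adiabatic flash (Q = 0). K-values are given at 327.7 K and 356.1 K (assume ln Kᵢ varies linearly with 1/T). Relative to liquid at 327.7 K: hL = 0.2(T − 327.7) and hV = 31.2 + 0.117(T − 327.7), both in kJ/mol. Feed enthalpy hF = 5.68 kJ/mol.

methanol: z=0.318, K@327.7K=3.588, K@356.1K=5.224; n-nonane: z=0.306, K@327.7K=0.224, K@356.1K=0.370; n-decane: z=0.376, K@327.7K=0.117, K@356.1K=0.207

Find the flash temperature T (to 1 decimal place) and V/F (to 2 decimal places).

T = 332.9 K, V/F = 0.15

Adiabatic flash: solve Rachford–Rice at each trial T, then check hF = ψ·hV(T) + (1−ψ)·hL(T).
  T = 327.7 K: K = (3.588, 0.224, 0.117), RR gives ψ = 0.117, H_out = 3.655 kJ/mol
  T = 356.1 K: K = (5.224, 0.370, 0.207), RR gives ψ = 0.279, H_out = 13.724 kJ/mol
  T = 341.9 K: K = (4.363, 0.291, 0.157), RR gives ψ = 0.203, H_out = 8.934 kJ/mol
  T = 334.8 K: K = (3.965, 0.256, 0.136), RR gives ψ = 0.162, H_out = 6.385 kJ/mol
  T = 331.2 K: K = (3.771, 0.239, 0.126), RR gives ψ = 0.140, H_out = 5.029 kJ/mol
  T = 333.0 K: K = (3.867, 0.248, 0.131), RR gives ψ = 0.151, H_out = 5.713 kJ/mol
Linear interpolation between T = 331.2 (H_out = 5.029) and T = 333.0 (H_out = 5.713) on hF = 5.68 gives T ≈ 332.9 K, at which ψ = 0.15.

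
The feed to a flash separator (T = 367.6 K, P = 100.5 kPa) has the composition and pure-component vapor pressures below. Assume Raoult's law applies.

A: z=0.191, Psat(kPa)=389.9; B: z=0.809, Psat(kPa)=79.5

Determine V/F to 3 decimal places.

V/F = 0.633

Raoult's law: Kᵢ = Pᵢˢᵃᵗ/P = Pᵢˢᵃᵗ/100.5.
  K_A = 389.9/100.5 = 3.87960, K_B = 79.5/100.5 = 0.79104
Newton–Raphson from V/F = 0.56:
  V/F = 0.560: g = 0.0191, g' = -0.277 → V/F = 0.629
  V/F = 0.629: g = 0.0011, g' = -0.247 → V/F = 0.633
Converged at V/F = 0.633.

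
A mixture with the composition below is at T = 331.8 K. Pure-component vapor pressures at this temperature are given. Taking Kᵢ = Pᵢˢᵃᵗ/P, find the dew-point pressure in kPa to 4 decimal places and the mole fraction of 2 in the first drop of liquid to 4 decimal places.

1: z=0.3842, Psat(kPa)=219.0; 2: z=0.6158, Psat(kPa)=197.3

At the dew point ψ → 1, so Σzᵢ/Kᵢ = 1 with Kᵢ = Pᵢˢᵃᵗ/P ⇒ 1/P = Σzᵢ/Pᵢˢᵃᵗ.
1/P = 0.3842/219.0 + 0.6158/197.3 = 0.0048755 ⇒ P = 205.1083 kPa
xᵢ = zᵢP/Pᵢˢᵃᵗ ⇒ x_2 = 0.6158·205.1083/197.3 = 0.6402

Pdew = 205.1083 kPa, x_2 = 0.6402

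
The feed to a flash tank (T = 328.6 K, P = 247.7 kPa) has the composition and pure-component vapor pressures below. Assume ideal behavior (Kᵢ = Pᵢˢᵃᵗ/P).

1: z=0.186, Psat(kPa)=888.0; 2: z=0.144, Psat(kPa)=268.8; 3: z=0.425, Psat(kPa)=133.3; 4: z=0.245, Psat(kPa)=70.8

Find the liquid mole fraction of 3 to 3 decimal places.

x_3 = 0.446

Raoult's law: Kᵢ = Pᵢˢᵃᵗ/P = Pᵢˢᵃᵗ/247.7.
  K_1 = 888.0/247.7 = 3.58498, K_2 = 268.8/247.7 = 1.08518, K_3 = 133.3/247.7 = 0.53815, K_4 = 70.8/247.7 = 0.28583
Material balance + equilibrium reduce to Σ zᵢ(Kᵢ−1)/(1+ψ(Kᵢ−1)) = 0.
Check two-phase: ΣzᵢKᵢ = 1.122 > 1 and Σzᵢ/Kᵢ = 1.831 > 1, so g(0) = 0.122 > 0 and g(1) = -0.831 < 0.
Newton–Raphson from ψ = 0.5:
  ψ = 0.500: g = -0.3059, g' = -0.693 → ψ = 0.059
  ψ = 0.059: g = 0.0454, g' = -1.170 → ψ = 0.097
  ψ = 0.097: g = 0.0027, g' = -1.038 → ψ = 0.100
Converged at ψ = 0.100.
Compositions from xᵢ = zᵢ/(1+ψ(Kᵢ−1)), yᵢ = Kᵢxᵢ:
  1: x = 0.148, y = 0.530
  2: x = 0.143, y = 0.155
  3: x = 0.446, y = 0.240
  4: x = 0.264, y = 0.075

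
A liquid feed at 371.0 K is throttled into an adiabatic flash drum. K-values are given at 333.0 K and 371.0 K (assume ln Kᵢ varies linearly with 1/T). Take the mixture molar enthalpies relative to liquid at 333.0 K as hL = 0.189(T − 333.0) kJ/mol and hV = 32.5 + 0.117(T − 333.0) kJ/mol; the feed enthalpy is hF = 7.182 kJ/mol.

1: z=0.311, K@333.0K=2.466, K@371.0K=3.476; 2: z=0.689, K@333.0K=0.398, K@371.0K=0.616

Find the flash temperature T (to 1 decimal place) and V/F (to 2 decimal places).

T = 343.1 K, V/F = 0.17

Adiabatic flash: solve Rachford–Rice at each trial T, then check hF = ψ·hV(T) + (1−ψ)·hL(T).
  T = 333.0 K: K = (2.466, 0.398), RR gives ψ = 0.047, H_out = 1.515 kJ/mol
  T = 371.0 K: K = (3.476, 0.616), RR gives ψ = 0.532, H_out = 23.005 kJ/mol
  T = 352.0 K: K = (2.955, 0.501), RR gives ψ = 0.271, H_out = 12.023 kJ/mol
  T = 342.5 K: K = (2.706, 0.448), RR gives ψ = 0.160, H_out = 6.872 kJ/mol
  T = 347.2 K: K = (2.828, 0.474), RR gives ψ = 0.214, H_out = 9.427 kJ/mol
  T = 344.9 K: K = (2.768, 0.461), RR gives ψ = 0.187, H_out = 8.181 kJ/mol
Linear interpolation between T = 342.5 (H_out = 6.872) and T = 344.9 (H_out = 8.181) on hF = 7.182 gives T ≈ 343.1 K, at which ψ = 0.17.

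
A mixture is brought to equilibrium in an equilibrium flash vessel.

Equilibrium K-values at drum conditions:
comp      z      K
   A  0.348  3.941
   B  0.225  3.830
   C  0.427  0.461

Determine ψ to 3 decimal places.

ψ = 0.916

Rachford–Rice: g(ψ) = Σ zᵢ(Kᵢ−1)/(1+ψ(Kᵢ−1)) = 0.
Check two-phase: ΣzᵢKᵢ = 2.430 > 1 and Σzᵢ/Kᵢ = 1.073 > 1, so g(0) = 1.430 > 0 and g(1) = -0.073 < 0.
Iterate (Newton) starting at ψ = 0.48:
  ψ = 0.480: g = 0.3839, g' = -1.067 → ψ = 0.840
  ψ = 0.840: g = 0.0631, g' = -0.822 → ψ = 0.916
Converged at ψ = 0.916.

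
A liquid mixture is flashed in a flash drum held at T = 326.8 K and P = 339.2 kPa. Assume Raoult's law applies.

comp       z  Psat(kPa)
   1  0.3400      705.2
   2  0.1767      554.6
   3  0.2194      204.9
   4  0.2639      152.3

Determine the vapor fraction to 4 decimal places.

ψ = 0.5349

Raoult's law: Kᵢ = Pᵢˢᵃᵗ/P = Pᵢˢᵃᵗ/339.2.
  K_1 = 705.2/339.2 = 2.079009, K_2 = 554.6/339.2 = 1.635024, K_3 = 204.9/339.2 = 0.604068, K_4 = 152.3/339.2 = 0.448998
Let ψ = V/F and solve Σ zᵢ(Kᵢ−1)/(1+ψ(Kᵢ−1)) = 0.
Feasibility: ΣzᵢKᵢ = 1.2468, Σzᵢ/Kᵢ = 1.2226 — both > 1, two phases present.
Newton–Raphson from ψ = 0.47:
  ψ = 0.4700: g = 0.02688, g' = -0.4144 → ψ = 0.5349
Converged at ψ = 0.5349.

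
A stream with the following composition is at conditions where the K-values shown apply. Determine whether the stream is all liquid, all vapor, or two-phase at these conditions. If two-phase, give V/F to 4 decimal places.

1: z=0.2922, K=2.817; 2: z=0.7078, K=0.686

ΣzᵢKᵢ = 1.3087; Σzᵢ/Kᵢ = 1.1355.
Both exceed 1, so a two-phase solution exists.
Let ψ = V/F and solve Σ zᵢ(Kᵢ−1)/(1+ψ(Kᵢ−1)) = 0.
Binary case is linear: z₁(K₁−1)(1+ψ(K₂−1)) + z₂(K₂−1)(1+ψ(K₁−1)) = 0
⇒ ψ = [z₁(K₁−1)+z₂(K₂−1)] / [−(K₁−1)(K₂−1)] = 0.30868/0.57054 = 0.5410

two-phase, V/F = 0.5410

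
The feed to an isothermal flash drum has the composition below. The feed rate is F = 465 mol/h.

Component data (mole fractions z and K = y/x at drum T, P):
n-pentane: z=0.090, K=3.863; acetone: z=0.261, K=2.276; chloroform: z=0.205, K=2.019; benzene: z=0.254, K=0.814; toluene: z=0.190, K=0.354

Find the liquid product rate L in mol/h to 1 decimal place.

L = 56.3 mol/h

Let ψ = V/F and solve Σ zᵢ(Kᵢ−1)/(1+ψ(Kᵢ−1)) = 0.
Feasibility: ΣzᵢKᵢ = 1.630, Σzᵢ/Kᵢ = 1.088 — both > 1, two phases present.
Newton–Raphson from ψ = 0.51:
  ψ = 0.510: g = 0.2087, g' = -0.557 → ψ = 0.885
  ψ = 0.885: g = -0.0037, g' = -0.656 → ψ = 0.879
Converged at ψ = 0.879.
Then V = ψ·F = 0.8789·465 = 408.7 mol/h and L = F − V = 56.3 mol/h.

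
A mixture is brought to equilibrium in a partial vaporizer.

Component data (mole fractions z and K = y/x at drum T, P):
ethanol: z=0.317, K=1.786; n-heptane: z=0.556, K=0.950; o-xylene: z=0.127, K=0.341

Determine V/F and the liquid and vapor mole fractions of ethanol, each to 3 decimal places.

V/F = 0.609, x_ethanol = 0.214, y_ethanol = 0.383

Rachford–Rice: g(V/F) = Σ zᵢ(Kᵢ−1)/(1+V/F(Kᵢ−1)) = 0.
Feasibility: ΣzᵢKᵢ = 1.138, Σzᵢ/Kᵢ = 1.135 — both > 1, two phases present.
Newton–Raphson from V/F = 0.43:
  V/F = 0.430: g = 0.0410, g' = -0.218 → V/F = 0.618
  V/F = 0.618: g = -0.0022, g' = -0.247 → V/F = 0.609
Converged at V/F = 0.609.
Compositions from xᵢ = zᵢ/(1+V/F(Kᵢ−1)), yᵢ = Kᵢxᵢ:
  ethanol: x = 0.214, y = 0.383
  n-heptane: x = 0.573, y = 0.545
  o-xylene: x = 0.212, y = 0.072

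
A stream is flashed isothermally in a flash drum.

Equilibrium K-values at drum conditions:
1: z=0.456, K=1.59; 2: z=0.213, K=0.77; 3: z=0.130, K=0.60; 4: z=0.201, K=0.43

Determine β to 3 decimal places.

β = 0.214

Rachford–Rice: g(β) = Σ zᵢ(Kᵢ−1)/(1+β(Kᵢ−1)) = 0.
Check two-phase: ΣzᵢKᵢ = 1.053 > 1 and Σzᵢ/Kᵢ = 1.248 > 1, so g(0) = 0.053 > 0 and g(1) = -0.248 < 0.
Iterate (Newton) starting at β = 0.5:
  β = 0.500: g = -0.0728, g' = -0.269 → β = 0.229
  β = 0.229: g = -0.0038, g' = -0.247 → β = 0.214
Converged at β = 0.214.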